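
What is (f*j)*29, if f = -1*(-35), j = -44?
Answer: -44660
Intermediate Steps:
f = 35
(f*j)*29 = (35*(-44))*29 = -1540*29 = -44660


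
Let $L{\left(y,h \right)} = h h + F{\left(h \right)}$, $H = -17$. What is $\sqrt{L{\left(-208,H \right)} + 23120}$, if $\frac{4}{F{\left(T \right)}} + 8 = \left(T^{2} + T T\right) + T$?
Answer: $\frac{\sqrt{7158685093}}{553} \approx 153.0$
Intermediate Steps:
$F{\left(T \right)} = \frac{4}{-8 + T + 2 T^{2}}$ ($F{\left(T \right)} = \frac{4}{-8 + \left(\left(T^{2} + T T\right) + T\right)} = \frac{4}{-8 + \left(\left(T^{2} + T^{2}\right) + T\right)} = \frac{4}{-8 + \left(2 T^{2} + T\right)} = \frac{4}{-8 + \left(T + 2 T^{2}\right)} = \frac{4}{-8 + T + 2 T^{2}}$)
$L{\left(y,h \right)} = h^{2} + \frac{4}{-8 + h + 2 h^{2}}$ ($L{\left(y,h \right)} = h h + \frac{4}{-8 + h + 2 h^{2}} = h^{2} + \frac{4}{-8 + h + 2 h^{2}}$)
$\sqrt{L{\left(-208,H \right)} + 23120} = \sqrt{\left(\left(-17\right)^{2} + \frac{4}{-8 - 17 + 2 \left(-17\right)^{2}}\right) + 23120} = \sqrt{\left(289 + \frac{4}{-8 - 17 + 2 \cdot 289}\right) + 23120} = \sqrt{\left(289 + \frac{4}{-8 - 17 + 578}\right) + 23120} = \sqrt{\left(289 + \frac{4}{553}\right) + 23120} = \sqrt{\frac{159821}{553} + 23120} = \sqrt{\frac{12945181}{553}} = \frac{\sqrt{7158685093}}{553}$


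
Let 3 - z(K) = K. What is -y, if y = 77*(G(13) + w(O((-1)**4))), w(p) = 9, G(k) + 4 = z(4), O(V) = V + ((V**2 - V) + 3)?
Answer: -308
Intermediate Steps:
O(V) = 3 + V**2 (O(V) = V + (3 + V**2 - V) = 3 + V**2)
z(K) = 3 - K
G(k) = -5 (G(k) = -4 + (3 - 1*4) = -4 + (3 - 4) = -4 - 1 = -5)
y = 308 (y = 77*(-5 + 9) = 77*4 = 308)
-y = -1*308 = -308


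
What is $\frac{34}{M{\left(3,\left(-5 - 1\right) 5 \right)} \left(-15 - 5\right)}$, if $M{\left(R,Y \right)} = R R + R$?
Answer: $- \frac{17}{120} \approx -0.14167$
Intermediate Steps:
$M{\left(R,Y \right)} = R + R^{2}$ ($M{\left(R,Y \right)} = R^{2} + R = R + R^{2}$)
$\frac{34}{M{\left(3,\left(-5 - 1\right) 5 \right)} \left(-15 - 5\right)} = \frac{34}{3 \left(1 + 3\right) \left(-15 - 5\right)} = \frac{34}{3 \cdot 4 \left(-20\right)} = \frac{34}{12 \left(-20\right)} = \frac{34}{-240} = 34 \left(- \frac{1}{240}\right) = - \frac{17}{120}$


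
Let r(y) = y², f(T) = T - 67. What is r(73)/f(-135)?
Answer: -5329/202 ≈ -26.381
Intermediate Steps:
f(T) = -67 + T
r(73)/f(-135) = 73²/(-67 - 135) = 5329/(-202) = 5329*(-1/202) = -5329/202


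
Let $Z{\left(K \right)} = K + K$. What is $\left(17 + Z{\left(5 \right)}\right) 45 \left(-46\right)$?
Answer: $-55890$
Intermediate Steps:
$Z{\left(K \right)} = 2 K$
$\left(17 + Z{\left(5 \right)}\right) 45 \left(-46\right) = \left(17 + 2 \cdot 5\right) 45 \left(-46\right) = \left(17 + 10\right) 45 \left(-46\right) = 27 \cdot 45 \left(-46\right) = 1215 \left(-46\right) = -55890$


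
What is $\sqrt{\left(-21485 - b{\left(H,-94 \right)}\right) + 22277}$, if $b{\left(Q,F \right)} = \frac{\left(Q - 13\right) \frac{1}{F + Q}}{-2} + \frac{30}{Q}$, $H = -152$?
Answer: $\frac{\sqrt{480941357}}{779} \approx 28.152$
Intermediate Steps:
$b{\left(Q,F \right)} = \frac{30}{Q} - \frac{-13 + Q}{2 \left(F + Q\right)}$ ($b{\left(Q,F \right)} = \frac{-13 + Q}{F + Q} \left(- \frac{1}{2}\right) + \frac{30}{Q} = - \frac{-13 + Q}{2 \left(F + Q\right)} + \frac{30}{Q} = \frac{30}{Q} - \frac{-13 + Q}{2 \left(F + Q\right)}$)
$\sqrt{\left(-21485 - b{\left(H,-94 \right)}\right) + 22277} = \sqrt{\left(-21485 - \frac{- \left(-152\right)^{2} + 60 \left(-94\right) + 73 \left(-152\right)}{2 \left(-152\right) \left(-94 - 152\right)}\right) + 22277} = \sqrt{\left(-21485 - \frac{1}{2} \left(- \frac{1}{152}\right) \frac{1}{-246} \left(\left(-1\right) 23104 - 5640 - 11096\right)\right) + 22277} = \sqrt{\left(-21485 - \frac{1}{2} \left(- \frac{1}{152}\right) \left(- \frac{1}{246}\right) \left(-23104 - 5640 - 11096\right)\right) + 22277} = \sqrt{\left(-21485 - \frac{1}{2} \left(- \frac{1}{152}\right) \left(- \frac{1}{246}\right) \left(-39840\right)\right) + 22277} = \sqrt{\left(-21485 - - \frac{415}{779}\right) + 22277} = \sqrt{\left(-21485 + \frac{415}{779}\right) + 22277} = \sqrt{- \frac{16736400}{779} + 22277} = \sqrt{\frac{617383}{779}} = \frac{\sqrt{480941357}}{779}$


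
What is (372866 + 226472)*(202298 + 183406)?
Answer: 231167063952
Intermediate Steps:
(372866 + 226472)*(202298 + 183406) = 599338*385704 = 231167063952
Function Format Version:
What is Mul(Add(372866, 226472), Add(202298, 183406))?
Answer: 231167063952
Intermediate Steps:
Mul(Add(372866, 226472), Add(202298, 183406)) = Mul(599338, 385704) = 231167063952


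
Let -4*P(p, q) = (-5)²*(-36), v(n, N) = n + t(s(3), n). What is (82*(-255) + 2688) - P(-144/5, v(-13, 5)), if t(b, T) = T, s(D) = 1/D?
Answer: -18447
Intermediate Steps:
v(n, N) = 2*n (v(n, N) = n + n = 2*n)
P(p, q) = 225 (P(p, q) = -(-5)²*(-36)/4 = -25*(-36)/4 = -¼*(-900) = 225)
(82*(-255) + 2688) - P(-144/5, v(-13, 5)) = (82*(-255) + 2688) - 1*225 = (-20910 + 2688) - 225 = -18222 - 225 = -18447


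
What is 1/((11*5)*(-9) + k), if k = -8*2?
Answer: -1/511 ≈ -0.0019569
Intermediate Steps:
k = -16
1/((11*5)*(-9) + k) = 1/((11*5)*(-9) - 16) = 1/(55*(-9) - 16) = 1/(-495 - 16) = 1/(-511) = -1/511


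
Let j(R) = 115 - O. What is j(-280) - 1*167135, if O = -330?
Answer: -166690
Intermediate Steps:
j(R) = 445 (j(R) = 115 - 1*(-330) = 115 + 330 = 445)
j(-280) - 1*167135 = 445 - 1*167135 = 445 - 167135 = -166690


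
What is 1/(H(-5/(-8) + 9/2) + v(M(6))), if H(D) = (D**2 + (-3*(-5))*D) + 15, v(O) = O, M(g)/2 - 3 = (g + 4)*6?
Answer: 64/15625 ≈ 0.0040960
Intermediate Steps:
M(g) = 54 + 12*g (M(g) = 6 + 2*((g + 4)*6) = 6 + 2*((4 + g)*6) = 6 + 2*(24 + 6*g) = 6 + (48 + 12*g) = 54 + 12*g)
H(D) = 15 + D**2 + 15*D (H(D) = (D**2 + 15*D) + 15 = 15 + D**2 + 15*D)
1/(H(-5/(-8) + 9/2) + v(M(6))) = 1/((15 + (-5/(-8) + 9/2)**2 + 15*(-5/(-8) + 9/2)) + (54 + 12*6)) = 1/((15 + (-5*(-1/8) + 9*(1/2))**2 + 15*(-5*(-1/8) + 9*(1/2))) + (54 + 72)) = 1/((15 + (5/8 + 9/2)**2 + 15*(5/8 + 9/2)) + 126) = 1/((15 + (41/8)**2 + 15*(41/8)) + 126) = 1/((15 + 1681/64 + 615/8) + 126) = 1/(7561/64 + 126) = 1/(15625/64) = 64/15625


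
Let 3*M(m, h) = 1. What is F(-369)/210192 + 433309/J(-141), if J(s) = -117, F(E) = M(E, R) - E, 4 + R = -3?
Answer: -7589836843/2049372 ≈ -3703.5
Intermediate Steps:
R = -7 (R = -4 - 3 = -7)
M(m, h) = ⅓ (M(m, h) = (⅓)*1 = ⅓)
F(E) = ⅓ - E
F(-369)/210192 + 433309/J(-141) = (⅓ - 1*(-369))/210192 + 433309/(-117) = (⅓ + 369)*(1/210192) + 433309*(-1/117) = (1108/3)*(1/210192) - 433309/117 = 277/157644 - 433309/117 = -7589836843/2049372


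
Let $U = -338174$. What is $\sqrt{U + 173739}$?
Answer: $i \sqrt{164435} \approx 405.51 i$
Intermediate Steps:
$\sqrt{U + 173739} = \sqrt{-338174 + 173739} = \sqrt{-164435} = i \sqrt{164435}$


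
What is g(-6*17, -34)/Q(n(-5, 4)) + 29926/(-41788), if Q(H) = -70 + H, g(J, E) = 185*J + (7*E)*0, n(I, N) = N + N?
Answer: 6344227/20894 ≈ 303.64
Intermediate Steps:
n(I, N) = 2*N
g(J, E) = 185*J (g(J, E) = 185*J + 0 = 185*J)
g(-6*17, -34)/Q(n(-5, 4)) + 29926/(-41788) = (185*(-6*17))/(-70 + 2*4) + 29926/(-41788) = (185*(-102))/(-70 + 8) + 29926*(-1/41788) = -18870/(-62) - 14963/20894 = -18870*(-1/62) - 14963/20894 = 9435/31 - 14963/20894 = 6344227/20894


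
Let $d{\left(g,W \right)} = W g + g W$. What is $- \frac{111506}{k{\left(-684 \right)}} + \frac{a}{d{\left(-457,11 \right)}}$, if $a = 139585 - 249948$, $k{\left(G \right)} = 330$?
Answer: $- \frac{49302797}{150810} \approx -326.92$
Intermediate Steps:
$a = -110363$
$d{\left(g,W \right)} = 2 W g$ ($d{\left(g,W \right)} = W g + W g = 2 W g$)
$- \frac{111506}{k{\left(-684 \right)}} + \frac{a}{d{\left(-457,11 \right)}} = - \frac{111506}{330} - \frac{110363}{2 \cdot 11 \left(-457\right)} = \left(-111506\right) \frac{1}{330} - \frac{110363}{-10054} = - \frac{55753}{165} - - \frac{10033}{914} = - \frac{55753}{165} + \frac{10033}{914} = - \frac{49302797}{150810}$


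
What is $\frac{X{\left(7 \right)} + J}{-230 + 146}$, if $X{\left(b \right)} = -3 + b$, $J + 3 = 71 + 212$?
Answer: $- \frac{71}{21} \approx -3.381$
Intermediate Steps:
$J = 280$ ($J = -3 + \left(71 + 212\right) = -3 + 283 = 280$)
$\frac{X{\left(7 \right)} + J}{-230 + 146} = \frac{\left(-3 + 7\right) + 280}{-230 + 146} = \frac{4 + 280}{-84} = 284 \left(- \frac{1}{84}\right) = - \frac{71}{21}$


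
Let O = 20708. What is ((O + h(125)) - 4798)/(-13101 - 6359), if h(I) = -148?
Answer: -7881/9730 ≈ -0.80997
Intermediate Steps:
((O + h(125)) - 4798)/(-13101 - 6359) = ((20708 - 148) - 4798)/(-13101 - 6359) = (20560 - 4798)/(-19460) = 15762*(-1/19460) = -7881/9730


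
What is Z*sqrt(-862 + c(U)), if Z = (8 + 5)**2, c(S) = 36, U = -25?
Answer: 169*I*sqrt(826) ≈ 4857.1*I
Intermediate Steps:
Z = 169 (Z = 13**2 = 169)
Z*sqrt(-862 + c(U)) = 169*sqrt(-862 + 36) = 169*sqrt(-826) = 169*(I*sqrt(826)) = 169*I*sqrt(826)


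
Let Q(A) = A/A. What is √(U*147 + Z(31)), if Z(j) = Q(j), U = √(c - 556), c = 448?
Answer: √(1 + 882*I*√3) ≈ 27.647 + 27.629*I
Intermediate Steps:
Q(A) = 1
U = 6*I*√3 (U = √(448 - 556) = √(-108) = 6*I*√3 ≈ 10.392*I)
Z(j) = 1
√(U*147 + Z(31)) = √((6*I*√3)*147 + 1) = √(882*I*√3 + 1) = √(1 + 882*I*√3)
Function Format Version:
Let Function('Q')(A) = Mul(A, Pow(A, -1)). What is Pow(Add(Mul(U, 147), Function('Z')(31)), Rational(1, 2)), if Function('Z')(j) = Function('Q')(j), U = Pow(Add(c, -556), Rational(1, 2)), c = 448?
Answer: Pow(Add(1, Mul(882, I, Pow(3, Rational(1, 2)))), Rational(1, 2)) ≈ Add(27.647, Mul(27.629, I))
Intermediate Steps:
Function('Q')(A) = 1
U = Mul(6, I, Pow(3, Rational(1, 2))) (U = Pow(Add(448, -556), Rational(1, 2)) = Pow(-108, Rational(1, 2)) = Mul(6, I, Pow(3, Rational(1, 2))) ≈ Mul(10.392, I))
Function('Z')(j) = 1
Pow(Add(Mul(U, 147), Function('Z')(31)), Rational(1, 2)) = Pow(Add(Mul(Mul(6, I, Pow(3, Rational(1, 2))), 147), 1), Rational(1, 2)) = Pow(Add(Mul(882, I, Pow(3, Rational(1, 2))), 1), Rational(1, 2)) = Pow(Add(1, Mul(882, I, Pow(3, Rational(1, 2)))), Rational(1, 2))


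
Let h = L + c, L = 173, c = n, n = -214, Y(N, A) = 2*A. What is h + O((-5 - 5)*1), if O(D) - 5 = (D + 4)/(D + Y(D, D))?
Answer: -179/5 ≈ -35.800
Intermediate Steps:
c = -214
h = -41 (h = 173 - 214 = -41)
O(D) = 5 + (4 + D)/(3*D) (O(D) = 5 + (D + 4)/(D + 2*D) = 5 + (4 + D)/((3*D)) = 5 + (4 + D)*(1/(3*D)) = 5 + (4 + D)/(3*D))
h + O((-5 - 5)*1) = -41 + 4*(1 + 4*((-5 - 5)*1))/(3*(((-5 - 5)*1))) = -41 + 4*(1 + 4*(-10*1))/(3*((-10*1))) = -41 + (4/3)*(1 + 4*(-10))/(-10) = -41 + (4/3)*(-⅒)*(1 - 40) = -41 + (4/3)*(-⅒)*(-39) = -41 + 26/5 = -179/5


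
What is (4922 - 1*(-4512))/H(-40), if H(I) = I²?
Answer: 4717/800 ≈ 5.8962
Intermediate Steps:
(4922 - 1*(-4512))/H(-40) = (4922 - 1*(-4512))/((-40)²) = (4922 + 4512)/1600 = 9434*(1/1600) = 4717/800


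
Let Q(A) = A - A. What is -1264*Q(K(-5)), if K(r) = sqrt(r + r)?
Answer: 0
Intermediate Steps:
K(r) = sqrt(2)*sqrt(r) (K(r) = sqrt(2*r) = sqrt(2)*sqrt(r))
Q(A) = 0
-1264*Q(K(-5)) = -1264*0 = 0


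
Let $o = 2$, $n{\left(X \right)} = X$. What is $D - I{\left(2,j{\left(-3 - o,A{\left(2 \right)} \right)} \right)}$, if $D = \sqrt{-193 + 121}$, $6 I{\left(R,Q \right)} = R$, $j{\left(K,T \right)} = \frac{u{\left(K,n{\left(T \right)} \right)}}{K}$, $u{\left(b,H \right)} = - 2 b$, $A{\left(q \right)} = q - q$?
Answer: $- \frac{1}{3} + 6 i \sqrt{2} \approx -0.33333 + 8.4853 i$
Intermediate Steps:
$A{\left(q \right)} = 0$
$j{\left(K,T \right)} = -2$ ($j{\left(K,T \right)} = \frac{\left(-2\right) K}{K} = -2$)
$I{\left(R,Q \right)} = \frac{R}{6}$
$D = 6 i \sqrt{2}$ ($D = \sqrt{-72} = 6 i \sqrt{2} \approx 8.4853 i$)
$D - I{\left(2,j{\left(-3 - o,A{\left(2 \right)} \right)} \right)} = 6 i \sqrt{2} - \frac{1}{6} \cdot 2 = 6 i \sqrt{2} - \frac{1}{3} = - \frac{1}{3} + 6 i \sqrt{2}$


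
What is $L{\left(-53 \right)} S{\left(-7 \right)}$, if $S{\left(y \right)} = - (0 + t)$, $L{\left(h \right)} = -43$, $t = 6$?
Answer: $258$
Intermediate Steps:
$S{\left(y \right)} = -6$ ($S{\left(y \right)} = - (0 + 6) = \left(-1\right) 6 = -6$)
$L{\left(-53 \right)} S{\left(-7 \right)} = \left(-43\right) \left(-6\right) = 258$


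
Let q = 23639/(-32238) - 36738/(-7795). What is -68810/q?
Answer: -17291623400100/1000093639 ≈ -17290.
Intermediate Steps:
q = 1000093639/251295210 (q = 23639*(-1/32238) - 36738*(-1/7795) = -23639/32238 + 36738/7795 = 1000093639/251295210 ≈ 3.9798)
-68810/q = -68810/1000093639/251295210 = -68810*251295210/1000093639 = -17291623400100/1000093639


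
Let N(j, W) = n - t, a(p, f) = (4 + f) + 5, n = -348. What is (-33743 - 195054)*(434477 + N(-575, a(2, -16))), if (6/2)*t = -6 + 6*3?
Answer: -99326497625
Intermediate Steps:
t = 4 (t = (-6 + 6*3)/3 = (-6 + 18)/3 = (1/3)*12 = 4)
a(p, f) = 9 + f
N(j, W) = -352 (N(j, W) = -348 - 1*4 = -348 - 4 = -352)
(-33743 - 195054)*(434477 + N(-575, a(2, -16))) = (-33743 - 195054)*(434477 - 352) = -228797*434125 = -99326497625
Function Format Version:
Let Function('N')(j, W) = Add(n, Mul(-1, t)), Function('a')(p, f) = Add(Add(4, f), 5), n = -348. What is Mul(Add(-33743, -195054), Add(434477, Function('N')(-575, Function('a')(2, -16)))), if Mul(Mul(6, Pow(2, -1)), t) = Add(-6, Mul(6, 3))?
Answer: -99326497625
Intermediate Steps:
t = 4 (t = Mul(Rational(1, 3), Add(-6, Mul(6, 3))) = Mul(Rational(1, 3), Add(-6, 18)) = Mul(Rational(1, 3), 12) = 4)
Function('a')(p, f) = Add(9, f)
Function('N')(j, W) = -352 (Function('N')(j, W) = Add(-348, Mul(-1, 4)) = Add(-348, -4) = -352)
Mul(Add(-33743, -195054), Add(434477, Function('N')(-575, Function('a')(2, -16)))) = Mul(Add(-33743, -195054), Add(434477, -352)) = Mul(-228797, 434125) = -99326497625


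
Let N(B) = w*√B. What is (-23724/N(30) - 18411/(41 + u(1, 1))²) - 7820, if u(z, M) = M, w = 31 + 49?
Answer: -4604297/588 - 1977*√30/200 ≈ -7884.6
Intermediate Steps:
w = 80
N(B) = 80*√B
(-23724/N(30) - 18411/(41 + u(1, 1))²) - 7820 = (-23724*√30/2400 - 18411/(41 + 1)²) - 7820 = (-1977*√30/200 - 18411/(42²)) - 7820 = (-1977*√30/200 - 18411/1764) - 7820 = (-1977*√30/200 - 18411*1/1764) - 7820 = (-1977*√30/200 - 6137/588) - 7820 = (-6137/588 - 1977*√30/200) - 7820 = -4604297/588 - 1977*√30/200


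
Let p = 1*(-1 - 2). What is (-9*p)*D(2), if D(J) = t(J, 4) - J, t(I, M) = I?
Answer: 0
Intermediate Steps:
D(J) = 0 (D(J) = J - J = 0)
p = -3 (p = 1*(-3) = -3)
(-9*p)*D(2) = -9*(-3)*0 = 27*0 = 0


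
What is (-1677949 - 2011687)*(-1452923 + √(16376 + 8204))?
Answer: 5360757006028 - 7379272*√6145 ≈ 5.3602e+12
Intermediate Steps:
(-1677949 - 2011687)*(-1452923 + √(16376 + 8204)) = -3689636*(-1452923 + √24580) = -3689636*(-1452923 + 2*√6145) = 5360757006028 - 7379272*√6145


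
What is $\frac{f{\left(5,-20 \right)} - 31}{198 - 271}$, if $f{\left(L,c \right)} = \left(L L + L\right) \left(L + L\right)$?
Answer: $- \frac{269}{73} \approx -3.6849$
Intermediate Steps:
$f{\left(L,c \right)} = 2 L \left(L + L^{2}\right)$ ($f{\left(L,c \right)} = \left(L^{2} + L\right) 2 L = \left(L + L^{2}\right) 2 L = 2 L \left(L + L^{2}\right)$)
$\frac{f{\left(5,-20 \right)} - 31}{198 - 271} = \frac{2 \cdot 5^{2} \left(1 + 5\right) - 31}{198 - 271} = \frac{2 \cdot 25 \cdot 6 - 31}{198 - 271} = \frac{300 - 31}{-73} = 269 \left(- \frac{1}{73}\right) = - \frac{269}{73}$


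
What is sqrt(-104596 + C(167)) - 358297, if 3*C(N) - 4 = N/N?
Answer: -358297 + I*sqrt(941349)/3 ≈ -3.583e+5 + 323.41*I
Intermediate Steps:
C(N) = 5/3 (C(N) = 4/3 + (N/N)/3 = 4/3 + (1/3)*1 = 4/3 + 1/3 = 5/3)
sqrt(-104596 + C(167)) - 358297 = sqrt(-104596 + 5/3) - 358297 = sqrt(-313783/3) - 358297 = I*sqrt(941349)/3 - 358297 = -358297 + I*sqrt(941349)/3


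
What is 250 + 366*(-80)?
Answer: -29030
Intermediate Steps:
250 + 366*(-80) = 250 - 29280 = -29030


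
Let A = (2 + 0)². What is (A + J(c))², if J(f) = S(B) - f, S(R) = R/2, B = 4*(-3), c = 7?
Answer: 81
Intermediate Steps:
B = -12
A = 4 (A = 2² = 4)
S(R) = R/2 (S(R) = R*(½) = R/2)
J(f) = -6 - f (J(f) = (½)*(-12) - f = -6 - f)
(A + J(c))² = (4 + (-6 - 1*7))² = (4 + (-6 - 7))² = (4 - 13)² = (-9)² = 81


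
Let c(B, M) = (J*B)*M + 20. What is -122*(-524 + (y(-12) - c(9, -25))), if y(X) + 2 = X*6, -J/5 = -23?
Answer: -3081354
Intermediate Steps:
J = 115 (J = -5*(-23) = 115)
y(X) = -2 + 6*X (y(X) = -2 + X*6 = -2 + 6*X)
c(B, M) = 20 + 115*B*M (c(B, M) = (115*B)*M + 20 = 115*B*M + 20 = 20 + 115*B*M)
-122*(-524 + (y(-12) - c(9, -25))) = -122*(-524 + ((-2 + 6*(-12)) - (20 + 115*9*(-25)))) = -122*(-524 + ((-2 - 72) - (20 - 25875))) = -122*(-524 + (-74 - 1*(-25855))) = -122*(-524 + (-74 + 25855)) = -122*(-524 + 25781) = -122*25257 = -3081354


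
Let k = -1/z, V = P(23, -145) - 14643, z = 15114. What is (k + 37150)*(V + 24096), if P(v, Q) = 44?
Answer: 5332423985203/15114 ≈ 3.5281e+8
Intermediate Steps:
V = -14599 (V = 44 - 14643 = -14599)
k = -1/15114 ≈ -6.6164e-5
(k + 37150)*(V + 24096) = (-1/15114 + 37150)*(-14599 + 24096) = (561485099/15114)*9497 = 5332423985203/15114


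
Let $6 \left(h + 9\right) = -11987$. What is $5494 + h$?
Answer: $\frac{20923}{6} \approx 3487.2$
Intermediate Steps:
$h = - \frac{12041}{6}$ ($h = -9 + \frac{1}{6} \left(-11987\right) = -9 - \frac{11987}{6} = - \frac{12041}{6} \approx -2006.8$)
$5494 + h = 5494 - \frac{12041}{6} = \frac{20923}{6}$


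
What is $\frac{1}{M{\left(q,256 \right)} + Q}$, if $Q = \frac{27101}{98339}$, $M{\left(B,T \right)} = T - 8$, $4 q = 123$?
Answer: $\frac{98339}{24415173} \approx 0.0040278$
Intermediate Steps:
$q = \frac{123}{4}$ ($q = \frac{1}{4} \cdot 123 = \frac{123}{4} \approx 30.75$)
$M{\left(B,T \right)} = -8 + T$
$Q = \frac{27101}{98339}$ ($Q = 27101 \cdot \frac{1}{98339} = \frac{27101}{98339} \approx 0.27559$)
$\frac{1}{M{\left(q,256 \right)} + Q} = \frac{1}{\left(-8 + 256\right) + \frac{27101}{98339}} = \frac{1}{248 + \frac{27101}{98339}} = \frac{1}{\frac{24415173}{98339}} = \frac{98339}{24415173}$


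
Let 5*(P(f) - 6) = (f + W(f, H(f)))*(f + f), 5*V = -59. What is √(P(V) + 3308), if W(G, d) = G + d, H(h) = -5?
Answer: 2*√538905/25 ≈ 58.728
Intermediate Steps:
V = -59/5 (V = (⅕)*(-59) = -59/5 ≈ -11.800)
P(f) = 6 + 2*f*(-5 + 2*f)/5 (P(f) = 6 + ((f + (f - 5))*(f + f))/5 = 6 + ((f + (-5 + f))*(2*f))/5 = 6 + ((-5 + 2*f)*(2*f))/5 = 6 + (2*f*(-5 + 2*f))/5 = 6 + 2*f*(-5 + 2*f)/5)
√(P(V) + 3308) = √((6 - 2*(-59/5) + 4*(-59/5)²/5) + 3308) = √((6 + 118/5 + (⅘)*(3481/25)) + 3308) = √((6 + 118/5 + 13924/125) + 3308) = √(17624/125 + 3308) = √(431124/125) = 2*√538905/25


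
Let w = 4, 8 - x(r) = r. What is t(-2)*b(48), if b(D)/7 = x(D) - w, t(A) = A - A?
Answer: 0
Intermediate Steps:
x(r) = 8 - r
t(A) = 0
b(D) = 28 - 7*D (b(D) = 7*((8 - D) - 1*4) = 7*((8 - D) - 4) = 7*(4 - D) = 28 - 7*D)
t(-2)*b(48) = 0*(28 - 7*48) = 0*(28 - 336) = 0*(-308) = 0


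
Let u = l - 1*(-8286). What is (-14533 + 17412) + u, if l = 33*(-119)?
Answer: 7238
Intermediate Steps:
l = -3927
u = 4359 (u = -3927 - 1*(-8286) = -3927 + 8286 = 4359)
(-14533 + 17412) + u = (-14533 + 17412) + 4359 = 2879 + 4359 = 7238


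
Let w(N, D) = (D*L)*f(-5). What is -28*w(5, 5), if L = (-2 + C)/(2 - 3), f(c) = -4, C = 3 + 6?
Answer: -3920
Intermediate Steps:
C = 9
L = -7 (L = (-2 + 9)/(2 - 3) = 7/(-1) = 7*(-1) = -7)
w(N, D) = 28*D (w(N, D) = (D*(-7))*(-4) = -7*D*(-4) = 28*D)
-28*w(5, 5) = -784*5 = -28*140 = -3920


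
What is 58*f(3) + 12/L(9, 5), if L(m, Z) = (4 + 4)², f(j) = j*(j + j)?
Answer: 16707/16 ≈ 1044.2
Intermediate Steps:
f(j) = 2*j² (f(j) = j*(2*j) = 2*j²)
L(m, Z) = 64 (L(m, Z) = 8² = 64)
58*f(3) + 12/L(9, 5) = 58*(2*3²) + 12/64 = 58*(2*9) + 12*(1/64) = 58*18 + 3/16 = 1044 + 3/16 = 16707/16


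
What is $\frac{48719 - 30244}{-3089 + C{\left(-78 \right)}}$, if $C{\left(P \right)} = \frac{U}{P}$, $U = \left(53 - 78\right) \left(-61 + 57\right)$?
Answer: $- \frac{720525}{120521} \approx -5.9784$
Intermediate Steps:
$U = 100$ ($U = \left(-25\right) \left(-4\right) = 100$)
$C{\left(P \right)} = \frac{100}{P}$
$\frac{48719 - 30244}{-3089 + C{\left(-78 \right)}} = \frac{48719 - 30244}{-3089 + \frac{100}{-78}} = \frac{18475}{-3089 + 100 \left(- \frac{1}{78}\right)} = \frac{18475}{-3089 - \frac{50}{39}} = \frac{18475}{- \frac{120521}{39}} = 18475 \left(- \frac{39}{120521}\right) = - \frac{720525}{120521}$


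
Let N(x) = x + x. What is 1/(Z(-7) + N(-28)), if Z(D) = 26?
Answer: -1/30 ≈ -0.033333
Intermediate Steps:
N(x) = 2*x
1/(Z(-7) + N(-28)) = 1/(26 + 2*(-28)) = 1/(26 - 56) = 1/(-30) = -1/30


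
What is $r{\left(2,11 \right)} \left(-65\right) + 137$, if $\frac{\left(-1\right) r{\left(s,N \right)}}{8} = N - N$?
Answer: $137$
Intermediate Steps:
$r{\left(s,N \right)} = 0$ ($r{\left(s,N \right)} = - 8 \left(N - N\right) = \left(-8\right) 0 = 0$)
$r{\left(2,11 \right)} \left(-65\right) + 137 = 0 \left(-65\right) + 137 = 0 + 137 = 137$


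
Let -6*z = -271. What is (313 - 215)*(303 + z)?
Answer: 102361/3 ≈ 34120.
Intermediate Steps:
z = 271/6 (z = -1/6*(-271) = 271/6 ≈ 45.167)
(313 - 215)*(303 + z) = (313 - 215)*(303 + 271/6) = 98*(2089/6) = 102361/3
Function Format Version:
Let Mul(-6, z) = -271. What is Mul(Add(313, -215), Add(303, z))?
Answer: Rational(102361, 3) ≈ 34120.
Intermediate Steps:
z = Rational(271, 6) (z = Mul(Rational(-1, 6), -271) = Rational(271, 6) ≈ 45.167)
Mul(Add(313, -215), Add(303, z)) = Mul(Add(313, -215), Add(303, Rational(271, 6))) = Mul(98, Rational(2089, 6)) = Rational(102361, 3)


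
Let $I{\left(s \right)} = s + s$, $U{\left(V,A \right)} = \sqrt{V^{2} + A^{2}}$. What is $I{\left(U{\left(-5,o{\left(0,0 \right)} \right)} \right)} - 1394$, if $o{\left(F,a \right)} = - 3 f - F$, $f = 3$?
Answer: $-1394 + 2 \sqrt{106} \approx -1373.4$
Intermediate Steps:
$o{\left(F,a \right)} = -9 - F$ ($o{\left(F,a \right)} = \left(-3\right) 3 - F = -9 - F$)
$U{\left(V,A \right)} = \sqrt{A^{2} + V^{2}}$
$I{\left(s \right)} = 2 s$
$I{\left(U{\left(-5,o{\left(0,0 \right)} \right)} \right)} - 1394 = 2 \sqrt{\left(-9 - 0\right)^{2} + \left(-5\right)^{2}} - 1394 = 2 \sqrt{\left(-9 + 0\right)^{2} + 25} - 1394 = 2 \sqrt{\left(-9\right)^{2} + 25} - 1394 = 2 \sqrt{81 + 25} - 1394 = 2 \sqrt{106} - 1394 = -1394 + 2 \sqrt{106}$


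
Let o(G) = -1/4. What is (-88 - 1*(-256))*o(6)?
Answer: -42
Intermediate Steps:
o(G) = -¼ (o(G) = -1*¼ = -¼)
(-88 - 1*(-256))*o(6) = (-88 - 1*(-256))*(-¼) = (-88 + 256)*(-¼) = 168*(-¼) = -42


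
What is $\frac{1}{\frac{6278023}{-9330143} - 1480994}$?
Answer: $- \frac{9330143}{13817892080165} \approx -6.7522 \cdot 10^{-7}$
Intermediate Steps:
$\frac{1}{\frac{6278023}{-9330143} - 1480994} = \frac{1}{6278023 \left(- \frac{1}{9330143}\right) - 1480994} = \frac{1}{- \frac{6278023}{9330143} - 1480994} = \frac{1}{- \frac{13817892080165}{9330143}} = - \frac{9330143}{13817892080165}$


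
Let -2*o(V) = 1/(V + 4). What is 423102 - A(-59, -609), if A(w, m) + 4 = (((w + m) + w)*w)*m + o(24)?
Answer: 1486516809/56 ≈ 2.6545e+7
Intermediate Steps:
o(V) = -1/(2*(4 + V)) (o(V) = -1/(2*(V + 4)) = -1/(2*(4 + V)))
A(w, m) = -225/56 + m*w*(m + 2*w) (A(w, m) = -4 + ((((w + m) + w)*w)*m - 1/(8 + 2*24)) = -4 + ((((m + w) + w)*w)*m - 1/(8 + 48)) = -4 + (((m + 2*w)*w)*m - 1/56) = -4 + ((w*(m + 2*w))*m - 1*1/56) = -4 + (m*w*(m + 2*w) - 1/56) = -4 + (-1/56 + m*w*(m + 2*w)) = -225/56 + m*w*(m + 2*w))
423102 - A(-59, -609) = 423102 - (-225/56 - 59*(-609)² + 2*(-609)*(-59)²) = 423102 - (-225/56 - 59*370881 + 2*(-609)*3481) = 423102 - (-225/56 - 21881979 - 4239858) = 423102 - 1*(-1462823097/56) = 423102 + 1462823097/56 = 1486516809/56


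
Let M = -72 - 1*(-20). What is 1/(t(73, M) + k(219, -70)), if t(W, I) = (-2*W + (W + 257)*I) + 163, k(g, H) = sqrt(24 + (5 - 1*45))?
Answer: -17143/293882465 - 4*I/293882465 ≈ -5.8333e-5 - 1.3611e-8*I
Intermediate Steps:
M = -52 (M = -72 + 20 = -52)
k(g, H) = 4*I (k(g, H) = sqrt(24 + (5 - 45)) = sqrt(24 - 40) = sqrt(-16) = 4*I)
t(W, I) = 163 - 2*W + I*(257 + W) (t(W, I) = (-2*W + (257 + W)*I) + 163 = (-2*W + I*(257 + W)) + 163 = 163 - 2*W + I*(257 + W))
1/(t(73, M) + k(219, -70)) = 1/((163 - 2*73 + 257*(-52) - 52*73) + 4*I) = 1/((163 - 146 - 13364 - 3796) + 4*I) = 1/(-17143 + 4*I) = (-17143 - 4*I)/293882465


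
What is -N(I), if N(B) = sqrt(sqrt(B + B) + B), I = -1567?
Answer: -sqrt(-1567 + I*sqrt(3134)) ≈ -0.70699 - 39.592*I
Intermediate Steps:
N(B) = sqrt(B + sqrt(2)*sqrt(B)) (N(B) = sqrt(sqrt(2*B) + B) = sqrt(sqrt(2)*sqrt(B) + B) = sqrt(B + sqrt(2)*sqrt(B)))
-N(I) = -sqrt(-1567 + sqrt(2)*sqrt(-1567)) = -sqrt(-1567 + sqrt(2)*(I*sqrt(1567))) = -sqrt(-1567 + I*sqrt(3134))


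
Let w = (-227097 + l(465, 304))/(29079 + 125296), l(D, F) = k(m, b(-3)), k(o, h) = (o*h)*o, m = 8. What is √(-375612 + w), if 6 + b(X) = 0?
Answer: I*√14322376505307/6175 ≈ 612.87*I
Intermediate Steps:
b(X) = -6 (b(X) = -6 + 0 = -6)
k(o, h) = h*o² (k(o, h) = (h*o)*o = h*o²)
l(D, F) = -384 (l(D, F) = -6*8² = -6*64 = -384)
w = -227481/154375 (w = (-227097 - 384)/(29079 + 125296) = -227481/154375 ≈ -1.4736)
√(-375612 + w) = √(-375612 - 227481/154375) = √(-57985329981/154375) = I*√14322376505307/6175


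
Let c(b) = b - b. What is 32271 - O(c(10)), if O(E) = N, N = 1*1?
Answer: 32270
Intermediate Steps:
c(b) = 0
N = 1
O(E) = 1
32271 - O(c(10)) = 32271 - 1*1 = 32271 - 1 = 32270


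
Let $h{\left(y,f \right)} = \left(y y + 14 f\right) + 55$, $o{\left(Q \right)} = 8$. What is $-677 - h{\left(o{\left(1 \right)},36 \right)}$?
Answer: $-1300$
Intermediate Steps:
$h{\left(y,f \right)} = 55 + y^{2} + 14 f$ ($h{\left(y,f \right)} = \left(y^{2} + 14 f\right) + 55 = 55 + y^{2} + 14 f$)
$-677 - h{\left(o{\left(1 \right)},36 \right)} = -677 - \left(55 + 8^{2} + 14 \cdot 36\right) = -677 - \left(55 + 64 + 504\right) = -677 - 623 = -1300$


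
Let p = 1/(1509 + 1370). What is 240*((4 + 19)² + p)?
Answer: 365518080/2879 ≈ 1.2696e+5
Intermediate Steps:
p = 1/2879 ≈ 0.00034734
240*((4 + 19)² + p) = 240*((4 + 19)² + 1/2879) = 240*(23² + 1/2879) = 240*(529 + 1/2879) = 240*(1522992/2879) = 365518080/2879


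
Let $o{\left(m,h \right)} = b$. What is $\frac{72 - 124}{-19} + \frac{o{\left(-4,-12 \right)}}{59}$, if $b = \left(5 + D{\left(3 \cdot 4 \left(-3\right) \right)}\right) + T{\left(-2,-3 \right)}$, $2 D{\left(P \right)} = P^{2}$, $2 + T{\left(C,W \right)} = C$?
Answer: $\frac{261}{19} \approx 13.737$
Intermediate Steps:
$T{\left(C,W \right)} = -2 + C$
$D{\left(P \right)} = \frac{P^{2}}{2}$
$b = 649$ ($b = \left(5 + \frac{\left(3 \cdot 4 \left(-3\right)\right)^{2}}{2}\right) - 4 = \left(5 + \frac{\left(12 \left(-3\right)\right)^{2}}{2}\right) - 4 = \left(5 + \frac{\left(-36\right)^{2}}{2}\right) - 4 = \left(5 + \frac{1}{2} \cdot 1296\right) - 4 = \left(5 + 648\right) - 4 = 653 - 4 = 649$)
$o{\left(m,h \right)} = 649$
$\frac{72 - 124}{-19} + \frac{o{\left(-4,-12 \right)}}{59} = \frac{72 - 124}{-19} + \frac{649}{59} = \left(-52\right) \left(- \frac{1}{19}\right) + 649 \cdot \frac{1}{59} = \frac{52}{19} + 11 = \frac{261}{19}$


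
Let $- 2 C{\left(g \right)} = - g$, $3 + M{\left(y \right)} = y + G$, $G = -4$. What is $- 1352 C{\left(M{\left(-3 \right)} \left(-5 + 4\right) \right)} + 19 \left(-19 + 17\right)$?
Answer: $-6798$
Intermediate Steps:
$M{\left(y \right)} = -7 + y$ ($M{\left(y \right)} = -3 + \left(y - 4\right) = -3 + \left(-4 + y\right) = -7 + y$)
$C{\left(g \right)} = \frac{g}{2}$ ($C{\left(g \right)} = - \frac{\left(-1\right) g}{2} = \frac{g}{2}$)
$- 1352 C{\left(M{\left(-3 \right)} \left(-5 + 4\right) \right)} + 19 \left(-19 + 17\right) = - 1352 \frac{\left(-7 - 3\right) \left(-5 + 4\right)}{2} + 19 \left(-19 + 17\right) = - 1352 \frac{\left(-10\right) \left(-1\right)}{2} + 19 \left(-2\right) = - 1352 \cdot \frac{1}{2} \cdot 10 - 38 = \left(-1352\right) 5 - 38 = -6760 - 38 = -6798$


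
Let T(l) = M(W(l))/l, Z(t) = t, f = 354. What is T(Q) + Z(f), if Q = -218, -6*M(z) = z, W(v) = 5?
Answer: 463037/1308 ≈ 354.00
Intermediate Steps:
M(z) = -z/6
T(l) = -5/(6*l) (T(l) = (-1/6*5)/l = -5/(6*l))
T(Q) + Z(f) = -5/6/(-218) + 354 = -5/6*(-1/218) + 354 = 5/1308 + 354 = 463037/1308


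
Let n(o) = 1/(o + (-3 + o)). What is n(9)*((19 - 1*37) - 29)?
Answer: -47/15 ≈ -3.1333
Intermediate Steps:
n(o) = 1/(-3 + 2*o)
n(9)*((19 - 1*37) - 29) = ((19 - 1*37) - 29)/(-3 + 2*9) = ((19 - 37) - 29)/(-3 + 18) = (-18 - 29)/15 = (1/15)*(-47) = -47/15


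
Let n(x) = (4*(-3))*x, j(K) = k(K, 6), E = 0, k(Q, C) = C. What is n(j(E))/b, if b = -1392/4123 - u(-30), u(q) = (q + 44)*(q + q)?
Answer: -12369/144247 ≈ -0.085749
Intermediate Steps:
j(K) = 6
n(x) = -12*x
u(q) = 2*q*(44 + q) (u(q) = (44 + q)*(2*q) = 2*q*(44 + q))
b = 3461928/4123 (b = -1392/4123 - 2*(-30)*(44 - 30) = -1392*1/4123 - 2*(-30)*14 = -1392/4123 - 1*(-840) = -1392/4123 + 840 = 3461928/4123 ≈ 839.66)
n(j(E))/b = (-12*6)/(3461928/4123) = -72*4123/3461928 = -12369/144247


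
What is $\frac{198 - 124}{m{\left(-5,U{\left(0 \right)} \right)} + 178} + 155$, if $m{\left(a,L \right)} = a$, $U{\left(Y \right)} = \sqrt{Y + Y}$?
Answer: $\frac{26889}{173} \approx 155.43$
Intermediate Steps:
$U{\left(Y \right)} = \sqrt{2} \sqrt{Y}$ ($U{\left(Y \right)} = \sqrt{2 Y} = \sqrt{2} \sqrt{Y}$)
$\frac{198 - 124}{m{\left(-5,U{\left(0 \right)} \right)} + 178} + 155 = \frac{198 - 124}{-5 + 178} + 155 = \frac{74}{173} + 155 = \frac{26889}{173}$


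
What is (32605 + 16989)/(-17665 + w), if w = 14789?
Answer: -24797/1438 ≈ -17.244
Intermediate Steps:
(32605 + 16989)/(-17665 + w) = (32605 + 16989)/(-17665 + 14789) = 49594/(-2876) = 49594*(-1/2876) = -24797/1438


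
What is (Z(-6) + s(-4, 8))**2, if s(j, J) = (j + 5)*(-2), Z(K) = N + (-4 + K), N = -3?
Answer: 225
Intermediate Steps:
Z(K) = -7 + K (Z(K) = -3 + (-4 + K) = -7 + K)
s(j, J) = -10 - 2*j (s(j, J) = (5 + j)*(-2) = -10 - 2*j)
(Z(-6) + s(-4, 8))**2 = ((-7 - 6) + (-10 - 2*(-4)))**2 = (-13 + (-10 + 8))**2 = (-13 - 2)**2 = (-15)**2 = 225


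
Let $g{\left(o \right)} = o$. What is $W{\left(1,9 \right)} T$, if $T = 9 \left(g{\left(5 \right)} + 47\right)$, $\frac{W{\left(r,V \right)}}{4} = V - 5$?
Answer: $7488$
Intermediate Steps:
$W{\left(r,V \right)} = -20 + 4 V$ ($W{\left(r,V \right)} = 4 \left(V - 5\right) = 4 \left(-5 + V\right) = -20 + 4 V$)
$T = 468$ ($T = 9 \left(5 + 47\right) = 9 \cdot 52 = 468$)
$W{\left(1,9 \right)} T = \left(-20 + 4 \cdot 9\right) 468 = \left(-20 + 36\right) 468 = 16 \cdot 468 = 7488$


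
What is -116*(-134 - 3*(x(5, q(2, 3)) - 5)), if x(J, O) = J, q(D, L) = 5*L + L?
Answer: 15544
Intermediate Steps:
q(D, L) = 6*L
-116*(-134 - 3*(x(5, q(2, 3)) - 5)) = -116*(-134 - 3*(5 - 5)) = -116*(-134 - 3*0) = -116*(-134 + 0) = -116*(-134) = 15544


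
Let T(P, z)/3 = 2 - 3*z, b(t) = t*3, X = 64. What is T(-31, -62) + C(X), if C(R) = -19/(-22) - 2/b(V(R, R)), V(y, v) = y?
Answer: 596485/1056 ≈ 564.85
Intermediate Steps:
b(t) = 3*t
T(P, z) = 6 - 9*z (T(P, z) = 3*(2 - 3*z) = 6 - 9*z)
C(R) = 19/22 - 2/(3*R) (C(R) = -19/(-22) - 2*1/(3*R) = -19*(-1/22) - 2/(3*R) = 19/22 - 2/(3*R))
T(-31, -62) + C(X) = (6 - 9*(-62)) + (1/66)*(-44 + 57*64)/64 = (6 + 558) + (1/66)*(1/64)*(-44 + 3648) = 564 + (1/66)*(1/64)*3604 = 564 + 901/1056 = 596485/1056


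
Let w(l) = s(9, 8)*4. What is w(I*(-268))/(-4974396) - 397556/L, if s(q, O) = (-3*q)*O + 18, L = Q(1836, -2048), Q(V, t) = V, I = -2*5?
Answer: -41199990043/190270647 ≈ -216.53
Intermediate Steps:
I = -10
L = 1836
s(q, O) = 18 - 3*O*q (s(q, O) = -3*O*q + 18 = 18 - 3*O*q)
w(l) = -792 (w(l) = (18 - 3*8*9)*4 = (18 - 216)*4 = -198*4 = -792)
w(I*(-268))/(-4974396) - 397556/L = -792/(-4974396) - 397556/1836 = -792*(-1/4974396) - 397556*1/1836 = 66/414533 - 99389/459 = -41199990043/190270647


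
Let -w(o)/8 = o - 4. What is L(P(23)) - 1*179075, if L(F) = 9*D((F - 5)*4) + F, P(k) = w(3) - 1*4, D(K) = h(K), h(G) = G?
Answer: -179107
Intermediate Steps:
D(K) = K
w(o) = 32 - 8*o (w(o) = -8*(o - 4) = -8*(-4 + o) = 32 - 8*o)
P(k) = 4 (P(k) = (32 - 8*3) - 1*4 = (32 - 24) - 4 = 8 - 4 = 4)
L(F) = -180 + 37*F (L(F) = 9*((F - 5)*4) + F = 9*((-5 + F)*4) + F = 9*(-20 + 4*F) + F = (-180 + 36*F) + F = -180 + 37*F)
L(P(23)) - 1*179075 = (-180 + 37*4) - 1*179075 = (-180 + 148) - 179075 = -32 - 179075 = -179107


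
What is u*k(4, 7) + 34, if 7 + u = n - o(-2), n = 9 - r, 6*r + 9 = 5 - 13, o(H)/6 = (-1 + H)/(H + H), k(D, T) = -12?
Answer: 30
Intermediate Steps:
o(H) = 3*(-1 + H)/H (o(H) = 6*((-1 + H)/(H + H)) = 6*((-1 + H)/((2*H))) = 6*((-1 + H)*(1/(2*H))) = 6*((-1 + H)/(2*H)) = 3*(-1 + H)/H)
r = -17/6 (r = -3/2 + (5 - 13)/6 = -3/2 + (1/6)*(-8) = -3/2 - 4/3 = -17/6 ≈ -2.8333)
n = 71/6 (n = 9 - 1*(-17/6) = 9 + 17/6 = 71/6 ≈ 11.833)
u = 1/3 (u = -7 + (71/6 - (3 - 3/(-2))) = -7 + (71/6 - (3 - 3*(-1/2))) = -7 + (71/6 - (3 + 3/2)) = -7 + (71/6 - 1*9/2) = -7 + (71/6 - 9/2) = -7 + 22/3 = 1/3 ≈ 0.33333)
u*k(4, 7) + 34 = (1/3)*(-12) + 34 = -4 + 34 = 30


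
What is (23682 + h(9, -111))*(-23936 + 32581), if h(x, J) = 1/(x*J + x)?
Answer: 40536714491/198 ≈ 2.0473e+8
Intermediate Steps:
h(x, J) = 1/(x + J*x) (h(x, J) = 1/(J*x + x) = 1/(x + J*x))
(23682 + h(9, -111))*(-23936 + 32581) = (23682 + 1/(9*(1 - 111)))*(-23936 + 32581) = (23682 + (1/9)/(-110))*8645 = (23682 + (1/9)*(-1/110))*8645 = (23682 - 1/990)*8645 = (23445179/990)*8645 = 40536714491/198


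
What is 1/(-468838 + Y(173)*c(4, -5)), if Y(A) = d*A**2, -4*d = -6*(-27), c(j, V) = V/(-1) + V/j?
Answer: -8/40114439 ≈ -1.9943e-7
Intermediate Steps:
c(j, V) = -V + V/j (c(j, V) = V*(-1) + V/j = -V + V/j)
d = -81/2 (d = -(-3)*(-27)/2 = -1/4*162 = -81/2 ≈ -40.500)
Y(A) = -81*A**2/2
1/(-468838 + Y(173)*c(4, -5)) = 1/(-468838 + (-81/2*173**2)*(-1*(-5) - 5/4)) = 1/(-468838 + (-81/2*29929)*(5 - 5*1/4)) = 1/(-468838 - 2424249*(5 - 5/4)/2) = 1/(-468838 - 2424249/2*15/4) = 1/(-468838 - 36363735/8) = 1/(-40114439/8) = -8/40114439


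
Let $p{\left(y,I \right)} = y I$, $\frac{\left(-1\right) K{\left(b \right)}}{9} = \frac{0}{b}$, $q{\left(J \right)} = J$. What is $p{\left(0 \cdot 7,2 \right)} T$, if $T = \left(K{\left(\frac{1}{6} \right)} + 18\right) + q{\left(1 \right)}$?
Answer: $0$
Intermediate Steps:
$K{\left(b \right)} = 0$ ($K{\left(b \right)} = - 9 \frac{0}{b} = \left(-9\right) 0 = 0$)
$T = 19$ ($T = \left(0 + 18\right) + 1 = 18 + 1 = 19$)
$p{\left(y,I \right)} = I y$
$p{\left(0 \cdot 7,2 \right)} T = 2 \cdot 0 \cdot 7 \cdot 19 = 2 \cdot 0 \cdot 19 = 0 \cdot 19 = 0$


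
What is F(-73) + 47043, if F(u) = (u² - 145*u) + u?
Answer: 62884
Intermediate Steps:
F(u) = u² - 144*u
F(-73) + 47043 = -73*(-144 - 73) + 47043 = -73*(-217) + 47043 = 15841 + 47043 = 62884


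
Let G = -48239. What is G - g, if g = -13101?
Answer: -35138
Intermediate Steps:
G - g = -48239 - 1*(-13101) = -48239 + 13101 = -35138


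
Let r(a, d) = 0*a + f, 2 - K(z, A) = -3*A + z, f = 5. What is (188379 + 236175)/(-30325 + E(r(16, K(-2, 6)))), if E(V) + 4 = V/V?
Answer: -212277/15164 ≈ -13.999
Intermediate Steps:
K(z, A) = 2 - z + 3*A (K(z, A) = 2 - (-3*A + z) = 2 - (z - 3*A) = 2 + (-z + 3*A) = 2 - z + 3*A)
r(a, d) = 5 (r(a, d) = 0*a + 5 = 0 + 5 = 5)
E(V) = -3 (E(V) = -4 + V/V = -4 + 1 = -3)
(188379 + 236175)/(-30325 + E(r(16, K(-2, 6)))) = (188379 + 236175)/(-30325 - 3) = 424554/(-30328) = 424554*(-1/30328) = -212277/15164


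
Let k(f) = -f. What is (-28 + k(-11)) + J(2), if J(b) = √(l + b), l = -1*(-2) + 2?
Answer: -17 + √6 ≈ -14.551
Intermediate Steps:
l = 4 (l = 2 + 2 = 4)
J(b) = √(4 + b)
(-28 + k(-11)) + J(2) = (-28 - 1*(-11)) + √(4 + 2) = (-28 + 11) + √6 = -17 + √6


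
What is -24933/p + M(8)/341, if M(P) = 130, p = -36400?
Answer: 13234153/12412400 ≈ 1.0662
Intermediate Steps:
-24933/p + M(8)/341 = -24933/(-36400) + 130/341 = -24933*(-1/36400) + 130*(1/341) = 24933/36400 + 130/341 = 13234153/12412400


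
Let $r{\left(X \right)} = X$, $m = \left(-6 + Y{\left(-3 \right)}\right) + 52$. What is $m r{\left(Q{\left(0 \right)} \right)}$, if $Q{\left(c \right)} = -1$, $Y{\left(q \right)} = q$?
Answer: $-43$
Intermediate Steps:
$m = 43$ ($m = \left(-6 - 3\right) + 52 = -9 + 52 = 43$)
$m r{\left(Q{\left(0 \right)} \right)} = 43 \left(-1\right) = -43$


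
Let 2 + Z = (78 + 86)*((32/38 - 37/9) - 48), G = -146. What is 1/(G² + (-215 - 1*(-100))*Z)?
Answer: 171/169029986 ≈ 1.0117e-6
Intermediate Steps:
Z = -1438130/171 (Z = -2 + (78 + 86)*((32/38 - 37/9) - 48) = -2 + 164*((32*(1/38) - 37*⅑) - 48) = -2 + 164*((16/19 - 37/9) - 48) = -2 + 164*(-559/171 - 48) = -2 + 164*(-8767/171) = -2 - 1437788/171 = -1438130/171 ≈ -8410.1)
1/(G² + (-215 - 1*(-100))*Z) = 1/((-146)² + (-215 - 1*(-100))*(-1438130/171)) = 1/(21316 + (-215 + 100)*(-1438130/171)) = 1/(21316 - 115*(-1438130/171)) = 1/(21316 + 165384950/171) = 1/(169029986/171) = 171/169029986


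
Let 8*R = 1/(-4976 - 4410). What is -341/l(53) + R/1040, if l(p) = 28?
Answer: -6657302087/546640640 ≈ -12.179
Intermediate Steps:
R = -1/75088 (R = 1/(8*(-4976 - 4410)) = (⅛)/(-9386) = (⅛)*(-1/9386) = -1/75088 ≈ -1.3318e-5)
-341/l(53) + R/1040 = -341/28 - 1/75088/1040 = -341*1/28 - 1/75088*1/1040 = -341/28 - 1/78091520 = -6657302087/546640640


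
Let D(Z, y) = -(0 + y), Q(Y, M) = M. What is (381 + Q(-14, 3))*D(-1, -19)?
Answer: 7296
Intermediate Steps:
D(Z, y) = -y
(381 + Q(-14, 3))*D(-1, -19) = (381 + 3)*(-1*(-19)) = 384*19 = 7296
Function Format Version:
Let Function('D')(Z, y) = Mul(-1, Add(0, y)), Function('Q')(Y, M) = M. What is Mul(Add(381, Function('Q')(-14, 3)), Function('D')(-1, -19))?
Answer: 7296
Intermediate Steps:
Function('D')(Z, y) = Mul(-1, y)
Mul(Add(381, Function('Q')(-14, 3)), Function('D')(-1, -19)) = Mul(Add(381, 3), Mul(-1, -19)) = Mul(384, 19) = 7296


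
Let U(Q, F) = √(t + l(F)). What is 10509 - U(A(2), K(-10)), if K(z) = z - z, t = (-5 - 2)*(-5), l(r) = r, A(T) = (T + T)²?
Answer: 10509 - √35 ≈ 10503.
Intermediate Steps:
A(T) = 4*T² (A(T) = (2*T)² = 4*T²)
t = 35 (t = -7*(-5) = 35)
K(z) = 0
U(Q, F) = √(35 + F)
10509 - U(A(2), K(-10)) = 10509 - √(35 + 0) = 10509 - √35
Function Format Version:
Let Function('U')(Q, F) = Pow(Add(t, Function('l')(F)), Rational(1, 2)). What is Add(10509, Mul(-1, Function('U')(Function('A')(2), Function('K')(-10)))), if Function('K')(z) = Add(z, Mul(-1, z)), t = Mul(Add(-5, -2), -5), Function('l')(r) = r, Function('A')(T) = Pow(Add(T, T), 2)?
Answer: Add(10509, Mul(-1, Pow(35, Rational(1, 2)))) ≈ 10503.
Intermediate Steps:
Function('A')(T) = Mul(4, Pow(T, 2)) (Function('A')(T) = Pow(Mul(2, T), 2) = Mul(4, Pow(T, 2)))
t = 35 (t = Mul(-7, -5) = 35)
Function('K')(z) = 0
Function('U')(Q, F) = Pow(Add(35, F), Rational(1, 2))
Add(10509, Mul(-1, Function('U')(Function('A')(2), Function('K')(-10)))) = Add(10509, Mul(-1, Pow(Add(35, 0), Rational(1, 2)))) = Add(10509, Mul(-1, Pow(35, Rational(1, 2))))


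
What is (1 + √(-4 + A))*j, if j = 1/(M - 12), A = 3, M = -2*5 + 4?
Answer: -1/18 - I/18 ≈ -0.055556 - 0.055556*I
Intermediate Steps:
M = -6 (M = -10 + 4 = -6)
j = -1/18 (j = 1/(-6 - 12) = 1/(-18) = -1/18 ≈ -0.055556)
(1 + √(-4 + A))*j = (1 + √(-4 + 3))*(-1/18) = (1 + √(-1))*(-1/18) = (1 + I)*(-1/18) = -1/18 - I/18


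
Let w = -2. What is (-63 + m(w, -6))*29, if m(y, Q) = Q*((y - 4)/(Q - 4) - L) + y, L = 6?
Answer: -4727/5 ≈ -945.40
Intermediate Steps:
m(y, Q) = y + Q*(-6 + (-4 + y)/(-4 + Q)) (m(y, Q) = Q*((y - 4)/(Q - 4) - 1*6) + y = Q*((-4 + y)/(-4 + Q) - 6) + y = Q*(-6 + (-4 + y)/(-4 + Q)) + y = y + Q*(-6 + (-4 + y)/(-4 + Q)))
(-63 + m(w, -6))*29 = (-63 + 2*(-3*(-6)**2 - 2*(-2) + 10*(-6) - 6*(-2))/(-4 - 6))*29 = (-63 + 2*(-3*36 + 4 - 60 + 12)/(-10))*29 = (-63 + 2*(-1/10)*(-108 + 4 - 60 + 12))*29 = (-63 + 2*(-1/10)*(-152))*29 = (-63 + 152/5)*29 = -163/5*29 = -4727/5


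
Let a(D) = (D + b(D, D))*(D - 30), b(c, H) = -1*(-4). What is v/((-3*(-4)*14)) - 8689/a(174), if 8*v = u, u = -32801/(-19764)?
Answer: -798484559/2364090624 ≈ -0.33776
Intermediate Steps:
b(c, H) = 4
u = 32801/19764 (u = -32801*(-1/19764) = 32801/19764 ≈ 1.6596)
v = 32801/158112 (v = (⅛)*(32801/19764) = 32801/158112 ≈ 0.20745)
a(D) = (-30 + D)*(4 + D) (a(D) = (D + 4)*(D - 30) = (4 + D)*(-30 + D) = (-30 + D)*(4 + D))
v/((-3*(-4)*14)) - 8689/a(174) = 32801/(158112*((-3*(-4)*14))) - 8689/(-120 + 174² - 26*174) = 32801/(158112*((12*14))) - 8689/(-120 + 30276 - 4524) = (32801/158112)/168 - 8689/25632 = (32801/158112)*(1/168) - 8689*1/25632 = 32801/26562816 - 8689/25632 = -798484559/2364090624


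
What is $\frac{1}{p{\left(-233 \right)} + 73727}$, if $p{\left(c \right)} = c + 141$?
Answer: $\frac{1}{73635} \approx 1.3581 \cdot 10^{-5}$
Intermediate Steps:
$p{\left(c \right)} = 141 + c$
$\frac{1}{p{\left(-233 \right)} + 73727} = \frac{1}{\left(141 - 233\right) + 73727} = \frac{1}{-92 + 73727} = \frac{1}{73635}$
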